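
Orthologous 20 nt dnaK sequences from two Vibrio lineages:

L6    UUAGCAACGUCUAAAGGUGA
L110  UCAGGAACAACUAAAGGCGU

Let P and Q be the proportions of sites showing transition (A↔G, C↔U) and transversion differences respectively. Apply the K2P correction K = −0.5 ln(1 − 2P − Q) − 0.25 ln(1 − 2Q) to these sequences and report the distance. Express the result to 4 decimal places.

0.3881

Differing sites — 2:U/C (Ti); 5:C/G (Tv); 9:G/A (Ti); 10:U/A (Tv); 18:U/C (Ti); 20:A/U (Tv).
Of the 6 differences, 3 transitions and 3 transversions over 20 sites: P = 3/20 = 0.150000, Q = 3/20 = 0.150000.
d = −0.5·ln(0.550000) − 0.25·ln(0.700000) = −0.5·(-0.597837) − 0.25·(-0.356675) = 0.3881.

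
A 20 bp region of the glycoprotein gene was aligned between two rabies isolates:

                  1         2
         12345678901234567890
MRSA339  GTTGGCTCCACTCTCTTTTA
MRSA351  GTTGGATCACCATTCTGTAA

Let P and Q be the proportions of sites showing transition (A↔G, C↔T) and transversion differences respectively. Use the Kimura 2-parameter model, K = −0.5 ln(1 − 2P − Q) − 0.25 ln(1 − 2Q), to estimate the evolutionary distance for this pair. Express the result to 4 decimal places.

0.4845

The sequences differ at positions 6 (C/A, transversion), 9 (C/A, transversion), 10 (A/C, transversion), 12 (T/A, transversion), 13 (C/T, transition), 17 (T/G, transversion), 19 (T/A, transversion).
Of the 7 differences, 1 transition and 6 transversions over 20 sites: P = 1/20 = 0.050000, Q = 6/20 = 0.300000.
d = −0.5·ln(0.600000) − 0.25·ln(0.400000) = −0.5·(-0.510826) − 0.25·(-0.916291) = 0.4845.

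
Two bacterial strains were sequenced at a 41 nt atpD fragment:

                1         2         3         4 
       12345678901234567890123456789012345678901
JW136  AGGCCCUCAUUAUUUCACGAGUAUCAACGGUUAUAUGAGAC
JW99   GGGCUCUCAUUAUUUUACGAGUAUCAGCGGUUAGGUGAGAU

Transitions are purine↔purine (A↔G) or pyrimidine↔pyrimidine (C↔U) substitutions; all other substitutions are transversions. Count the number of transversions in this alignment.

Mismatches occur at site 1 (A↔G, transition), site 5 (C↔U, transition), site 16 (C↔U, transition), site 27 (A↔G, transition), site 34 (U↔G, transversion), site 35 (A↔G, transition), site 41 (C↔U, transition).
Of the 7 differences, 6 transitions and 1 transversion, so the answer is 1.

1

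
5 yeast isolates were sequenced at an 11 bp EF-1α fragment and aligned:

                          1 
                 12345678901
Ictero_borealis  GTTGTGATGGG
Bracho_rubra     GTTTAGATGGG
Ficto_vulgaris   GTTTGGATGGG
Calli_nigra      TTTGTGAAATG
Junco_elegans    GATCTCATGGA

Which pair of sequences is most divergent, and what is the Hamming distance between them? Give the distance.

8

Pairwise Hamming distances:
  Ictero_borealis vs Bracho_rubra: 2
  Ictero_borealis vs Ficto_vulgaris: 2
  Ictero_borealis vs Calli_nigra: 4
  Ictero_borealis vs Junco_elegans: 4
  Bracho_rubra vs Ficto_vulgaris: 1
  Bracho_rubra vs Calli_nigra: 6
  Bracho_rubra vs Junco_elegans: 5
  Ficto_vulgaris vs Calli_nigra: 6
  Ficto_vulgaris vs Junco_elegans: 5
  Calli_nigra vs Junco_elegans: 8
The largest is 8, between Calli_nigra and Junco_elegans.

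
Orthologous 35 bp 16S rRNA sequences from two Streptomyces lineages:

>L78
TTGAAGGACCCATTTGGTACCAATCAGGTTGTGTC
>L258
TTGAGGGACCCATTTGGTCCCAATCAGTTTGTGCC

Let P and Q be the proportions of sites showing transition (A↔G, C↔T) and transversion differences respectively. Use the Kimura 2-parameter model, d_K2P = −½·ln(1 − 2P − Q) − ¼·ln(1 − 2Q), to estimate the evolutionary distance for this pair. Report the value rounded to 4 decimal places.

0.1244

Differing sites — 5:A/G (Ti); 19:A/C (Tv); 28:G/T (Tv); 34:T/C (Ti).
Of the 4 differences, 2 transitions and 2 transversions over 35 sites: P = 2/35 = 0.057143, Q = 2/35 = 0.057143.
d = −0.5·ln(0.828571) − 0.25·ln(0.885714) = −0.5·(-0.188053) − 0.25·(-0.121361) = 0.1244.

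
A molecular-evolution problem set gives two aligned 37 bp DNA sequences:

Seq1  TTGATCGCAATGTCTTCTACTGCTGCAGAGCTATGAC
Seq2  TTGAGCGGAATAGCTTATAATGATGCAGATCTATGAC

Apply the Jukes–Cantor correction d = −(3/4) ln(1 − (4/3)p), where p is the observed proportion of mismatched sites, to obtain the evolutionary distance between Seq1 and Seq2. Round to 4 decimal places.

0.2551

Differing sites — 5:T/G; 8:C/G; 12:G/A; 13:T/G; 17:C/A; 20:C/A; 23:C/A; 30:G/T.
p = 8/37 = 0.216216.
d = −0.75 · ln(1 − (4/3)·0.216216) = −0.75 · ln(0.711712) = −0.75 · (-0.340082) = 0.2551.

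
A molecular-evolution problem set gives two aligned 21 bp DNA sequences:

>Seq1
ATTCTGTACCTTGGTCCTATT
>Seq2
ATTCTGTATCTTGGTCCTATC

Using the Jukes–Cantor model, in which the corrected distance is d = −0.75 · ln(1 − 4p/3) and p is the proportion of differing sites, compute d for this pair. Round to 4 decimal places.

Mismatches occur at site 9 (C/T), site 21 (T/C).
p = 2/21 = 0.095238.
d = −0.75 · ln(1 − (4/3)·0.095238) = −0.75 · ln(0.873016) = −0.75 · (-0.135801) = 0.1019.

0.1019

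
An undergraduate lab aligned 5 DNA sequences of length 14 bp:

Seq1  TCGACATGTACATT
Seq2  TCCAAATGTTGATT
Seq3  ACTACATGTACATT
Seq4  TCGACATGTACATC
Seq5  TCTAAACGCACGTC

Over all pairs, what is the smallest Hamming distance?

1

Pairwise Hamming distances:
  Seq1 vs Seq2: 4
  Seq1 vs Seq3: 2
  Seq1 vs Seq4: 1
  Seq1 vs Seq5: 6
  Seq2 vs Seq3: 5
  Seq2 vs Seq4: 5
  Seq2 vs Seq5: 7
  Seq3 vs Seq4: 3
  Seq3 vs Seq5: 6
  Seq4 vs Seq5: 5
The smallest is 1, between Seq1 and Seq4.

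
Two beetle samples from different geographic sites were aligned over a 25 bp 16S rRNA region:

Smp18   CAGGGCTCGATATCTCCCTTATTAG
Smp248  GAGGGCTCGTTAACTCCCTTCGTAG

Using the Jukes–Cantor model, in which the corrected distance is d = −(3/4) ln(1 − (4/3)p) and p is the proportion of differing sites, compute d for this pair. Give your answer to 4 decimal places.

The sequences differ at positions 1 (C/G), 10 (A/T), 13 (T/A), 21 (A/C), 22 (T/G).
p = 5/25 = 0.200000.
d = −0.75 · ln(1 − (4/3)·0.200000) = −0.75 · ln(0.733333) = −0.75 · (-0.310155) = 0.2326.

0.2326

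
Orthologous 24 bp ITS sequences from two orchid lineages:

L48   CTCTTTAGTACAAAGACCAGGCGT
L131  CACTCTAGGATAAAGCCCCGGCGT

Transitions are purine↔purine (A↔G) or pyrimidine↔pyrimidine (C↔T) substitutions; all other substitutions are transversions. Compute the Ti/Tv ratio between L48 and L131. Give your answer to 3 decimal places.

Differing sites — 2:T/A (Tv); 5:T/C (Ti); 9:T/G (Tv); 11:C/T (Ti); 16:A/C (Tv); 19:A/C (Tv).
Of the 6 differences, 2 transitions and 4 transversions, so Ti/Tv = 2/4 = 0.500.

0.500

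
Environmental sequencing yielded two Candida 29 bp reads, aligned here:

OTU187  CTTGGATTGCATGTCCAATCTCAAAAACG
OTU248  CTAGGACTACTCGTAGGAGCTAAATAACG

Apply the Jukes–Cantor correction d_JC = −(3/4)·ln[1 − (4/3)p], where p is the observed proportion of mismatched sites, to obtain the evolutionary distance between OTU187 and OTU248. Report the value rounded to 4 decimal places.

0.5285

The sequences differ at positions 3 (T/A), 7 (T/C), 9 (G/A), 11 (A/T), 12 (T/C), 15 (C/A), 16 (C/G), 17 (A/G), 19 (T/G), 22 (C/A), 25 (A/T).
p = 11/29 = 0.379310.
d = −0.75 · ln(1 − (4/3)·0.379310) = −0.75 · ln(0.494253) = −0.75 · (-0.704708) = 0.5285.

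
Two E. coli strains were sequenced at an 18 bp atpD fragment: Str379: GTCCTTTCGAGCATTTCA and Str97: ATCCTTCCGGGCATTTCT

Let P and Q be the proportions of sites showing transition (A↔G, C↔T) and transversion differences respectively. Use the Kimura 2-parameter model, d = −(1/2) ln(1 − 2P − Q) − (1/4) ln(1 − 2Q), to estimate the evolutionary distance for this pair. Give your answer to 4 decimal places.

The sequences differ at positions 1 (G/A, transition), 7 (T/C, transition), 10 (A/G, transition), 18 (A/T, transversion).
Of the 4 differences, 3 transitions and 1 transversion over 18 sites: P = 3/18 = 0.166667, Q = 1/18 = 0.055556.
d = −0.5·ln(0.611110) − 0.25·ln(0.888888) = −0.5·(-0.492478) − 0.25·(-0.117784) = 0.2757.

0.2757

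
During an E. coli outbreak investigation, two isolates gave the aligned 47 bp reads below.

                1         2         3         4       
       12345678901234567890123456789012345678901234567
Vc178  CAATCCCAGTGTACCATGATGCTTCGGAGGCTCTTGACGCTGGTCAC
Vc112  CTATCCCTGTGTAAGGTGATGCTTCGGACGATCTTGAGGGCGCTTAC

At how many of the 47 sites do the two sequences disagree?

12

Differing sites — 2:A/T; 8:A/T; 14:C/A; 15:C/G; 16:A/G; 29:G/C; 31:C/A; 38:C/G; 40:C/G; 41:T/C; 43:G/C; 45:C/T.
That gives 12 mismatches out of 47 aligned sites, so the Hamming distance is 12.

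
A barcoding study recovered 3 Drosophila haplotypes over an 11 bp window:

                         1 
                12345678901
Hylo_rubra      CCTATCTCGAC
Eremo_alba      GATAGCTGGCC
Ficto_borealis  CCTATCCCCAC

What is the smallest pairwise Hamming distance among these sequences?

2

Pairwise Hamming distances:
  Hylo_rubra vs Eremo_alba: 5
  Hylo_rubra vs Ficto_borealis: 2
  Eremo_alba vs Ficto_borealis: 7
The smallest is 2, between Hylo_rubra and Ficto_borealis.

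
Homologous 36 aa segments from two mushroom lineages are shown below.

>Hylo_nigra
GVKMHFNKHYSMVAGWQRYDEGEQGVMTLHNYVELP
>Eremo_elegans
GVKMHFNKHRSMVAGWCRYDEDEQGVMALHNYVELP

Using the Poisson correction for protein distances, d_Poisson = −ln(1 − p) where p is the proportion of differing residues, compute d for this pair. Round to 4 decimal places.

0.1178

Mismatches occur at site 10 (Y→R), site 17 (Q→C), site 22 (G→D), site 28 (T→A).
p = 4/36 = 0.111111.
d = −ln(1 − 0.111111) = −ln(0.888889) = 0.1178.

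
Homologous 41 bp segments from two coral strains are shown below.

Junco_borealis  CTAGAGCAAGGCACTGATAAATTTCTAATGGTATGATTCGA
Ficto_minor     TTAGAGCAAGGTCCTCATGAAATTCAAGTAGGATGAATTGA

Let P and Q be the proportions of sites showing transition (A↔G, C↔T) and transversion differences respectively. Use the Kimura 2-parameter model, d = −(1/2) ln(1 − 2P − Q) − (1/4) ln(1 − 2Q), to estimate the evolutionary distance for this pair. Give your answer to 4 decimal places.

The sequences differ at positions 1 (C/T, transition), 12 (C/T, transition), 13 (A/C, transversion), 16 (G/C, transversion), 19 (A/G, transition), 22 (T/A, transversion), 26 (T/A, transversion), 28 (A/G, transition), 30 (G/A, transition), 32 (T/G, transversion), 37 (T/A, transversion), 39 (C/T, transition).
Of the 12 differences, 6 transitions and 6 transversions over 41 sites: P = 6/41 = 0.146341, Q = 6/41 = 0.146341.
d = −0.5·ln(0.560977) − 0.25·ln(0.707318) = −0.5·(-0.578075) − 0.25·(-0.346275) = 0.3756.

0.3756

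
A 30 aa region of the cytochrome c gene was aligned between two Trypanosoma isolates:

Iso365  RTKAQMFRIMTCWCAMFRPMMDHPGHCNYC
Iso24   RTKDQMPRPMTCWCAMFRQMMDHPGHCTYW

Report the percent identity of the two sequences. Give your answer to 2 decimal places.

Mismatches occur at site 4 (A→D), site 7 (F→P), site 9 (I→P), site 19 (P→Q), site 28 (N→T), site 30 (C→W).
24 of the 30 sites match, so the percent identity is 24/30 × 100 = 80.00%.

80.00%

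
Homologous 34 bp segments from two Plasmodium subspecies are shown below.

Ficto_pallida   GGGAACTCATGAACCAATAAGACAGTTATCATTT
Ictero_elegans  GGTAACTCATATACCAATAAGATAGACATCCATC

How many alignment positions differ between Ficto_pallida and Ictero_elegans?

Differing sites — 3:G/T; 11:G/A; 12:A/T; 23:C/T; 26:T/A; 27:T/C; 31:A/C; 32:T/A; 34:T/C.
That gives 9 mismatches out of 34 aligned sites, so the Hamming distance is 9.

9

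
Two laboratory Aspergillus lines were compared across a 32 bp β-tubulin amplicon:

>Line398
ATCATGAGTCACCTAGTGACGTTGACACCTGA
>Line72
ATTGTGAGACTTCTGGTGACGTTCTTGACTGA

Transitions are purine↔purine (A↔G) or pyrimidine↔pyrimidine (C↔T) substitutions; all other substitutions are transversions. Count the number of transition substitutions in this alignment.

Differing sites — 3:C/T (Ti); 4:A/G (Ti); 9:T/A (Tv); 11:A/T (Tv); 12:C/T (Ti); 15:A/G (Ti); 24:G/C (Tv); 25:A/T (Tv); 26:C/T (Ti); 27:A/G (Ti); 28:C/A (Tv).
Of the 11 differences, 6 transitions and 5 transversions, so the answer is 6.

6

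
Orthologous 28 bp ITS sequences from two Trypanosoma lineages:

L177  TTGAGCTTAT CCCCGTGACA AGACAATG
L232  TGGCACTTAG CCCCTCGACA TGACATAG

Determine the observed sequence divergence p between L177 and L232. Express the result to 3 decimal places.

The sequences differ at positions 2 (T/G), 4 (A/C), 5 (G/A), 10 (T/G), 15 (G/T), 16 (T/C), 21 (A/T), 26 (A/T), 27 (T/A).
There are 9 differences over 28 sites, so p = 9/28 = 0.321.

0.321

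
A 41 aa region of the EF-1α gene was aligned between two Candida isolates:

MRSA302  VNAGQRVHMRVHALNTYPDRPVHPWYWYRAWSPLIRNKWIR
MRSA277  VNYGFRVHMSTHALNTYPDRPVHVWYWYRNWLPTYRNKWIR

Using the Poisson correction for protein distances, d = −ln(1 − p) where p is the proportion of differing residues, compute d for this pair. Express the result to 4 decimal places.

Mismatches occur at site 3 (A/Y), site 5 (Q/F), site 10 (R/S), site 11 (V/T), site 24 (P/V), site 30 (A/N), site 32 (S/L), site 34 (L/T), site 35 (I/Y).
p = 9/41 = 0.219512.
d = −ln(1 − 0.219512) = −ln(0.780488) = 0.2478.

0.2478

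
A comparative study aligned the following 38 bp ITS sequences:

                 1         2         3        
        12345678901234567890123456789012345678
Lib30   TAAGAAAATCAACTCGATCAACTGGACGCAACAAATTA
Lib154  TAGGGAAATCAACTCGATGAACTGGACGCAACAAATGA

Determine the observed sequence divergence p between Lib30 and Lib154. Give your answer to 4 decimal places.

The sequences differ at positions 3 (A/G), 5 (A/G), 19 (C/G), 37 (T/G).
There are 4 differences over 38 sites, so p = 4/38 = 0.1053.

0.1053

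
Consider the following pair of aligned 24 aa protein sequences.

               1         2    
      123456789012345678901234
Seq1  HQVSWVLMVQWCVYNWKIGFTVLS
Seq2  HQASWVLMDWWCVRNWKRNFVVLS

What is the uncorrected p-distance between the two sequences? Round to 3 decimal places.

The sequences differ at positions 3 (V/A), 9 (V/D), 10 (Q/W), 14 (Y/R), 18 (I/R), 19 (G/N), 21 (T/V).
There are 7 differences over 24 sites, so p = 7/24 = 0.292.

0.292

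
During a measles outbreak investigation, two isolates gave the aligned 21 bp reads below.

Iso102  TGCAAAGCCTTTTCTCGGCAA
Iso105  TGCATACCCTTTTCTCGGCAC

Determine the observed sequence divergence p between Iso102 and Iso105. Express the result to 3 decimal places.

0.143

The sequences differ at positions 5 (A/T), 7 (G/C), 21 (A/C).
There are 3 differences over 21 sites, so p = 3/21 = 0.143.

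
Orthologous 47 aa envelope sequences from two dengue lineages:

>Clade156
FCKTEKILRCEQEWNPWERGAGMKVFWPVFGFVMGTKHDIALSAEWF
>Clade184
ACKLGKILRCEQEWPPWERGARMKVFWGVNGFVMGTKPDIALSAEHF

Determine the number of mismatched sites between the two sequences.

Mismatches occur at site 1 (F/A), site 4 (T/L), site 5 (E/G), site 15 (N/P), site 22 (G/R), site 28 (P/G), site 30 (F/N), site 38 (H/P), site 46 (W/H).
That gives 9 mismatches out of 47 aligned sites, so the Hamming distance is 9.

9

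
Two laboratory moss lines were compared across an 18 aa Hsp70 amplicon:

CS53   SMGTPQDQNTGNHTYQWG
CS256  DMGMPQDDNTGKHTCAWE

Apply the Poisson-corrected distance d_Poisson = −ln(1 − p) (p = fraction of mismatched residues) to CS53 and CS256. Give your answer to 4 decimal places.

Mismatches occur at site 1 (S↔D), site 4 (T↔M), site 8 (Q↔D), site 12 (N↔K), site 15 (Y↔C), site 16 (Q↔A), site 18 (G↔E).
p = 7/18 = 0.388889.
d = −ln(1 − 0.388889) = −ln(0.611111) = 0.4925.

0.4925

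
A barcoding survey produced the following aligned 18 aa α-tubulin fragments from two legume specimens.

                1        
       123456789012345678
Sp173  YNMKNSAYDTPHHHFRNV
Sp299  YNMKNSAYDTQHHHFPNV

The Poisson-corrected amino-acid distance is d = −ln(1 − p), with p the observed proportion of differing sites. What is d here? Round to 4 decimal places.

Differing sites — 11:P/Q; 16:R/P.
p = 2/18 = 0.111111.
d = −ln(1 − 0.111111) = −ln(0.888889) = 0.1178.

0.1178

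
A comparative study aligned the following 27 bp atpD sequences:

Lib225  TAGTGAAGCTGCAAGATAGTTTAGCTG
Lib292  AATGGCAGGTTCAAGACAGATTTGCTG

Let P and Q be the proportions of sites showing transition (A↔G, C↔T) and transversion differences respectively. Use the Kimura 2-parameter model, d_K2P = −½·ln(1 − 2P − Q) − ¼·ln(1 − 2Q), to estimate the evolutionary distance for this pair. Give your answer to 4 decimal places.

0.4558

Differing sites — 1:T/A (Tv); 3:G/T (Tv); 4:T/G (Tv); 6:A/C (Tv); 9:C/G (Tv); 11:G/T (Tv); 17:T/C (Ti); 20:T/A (Tv); 23:A/T (Tv).
Of the 9 differences, 1 transition and 8 transversions over 27 sites: P = 1/27 = 0.037037, Q = 8/27 = 0.296296.
d = −0.5·ln(0.629630) − 0.25·ln(0.407408) = −0.5·(-0.462623) − 0.25·(-0.897940) = 0.4558.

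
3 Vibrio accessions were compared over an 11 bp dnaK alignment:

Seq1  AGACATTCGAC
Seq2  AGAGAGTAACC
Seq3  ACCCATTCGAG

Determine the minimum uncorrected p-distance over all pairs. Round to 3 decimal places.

0.273

Pairwise Hamming distances:
  Seq1 vs Seq2: 5
  Seq1 vs Seq3: 3
  Seq2 vs Seq3: 8
The smallest is 3 mismatches, between Seq1 and Seq3; p = 3/11 = 0.273.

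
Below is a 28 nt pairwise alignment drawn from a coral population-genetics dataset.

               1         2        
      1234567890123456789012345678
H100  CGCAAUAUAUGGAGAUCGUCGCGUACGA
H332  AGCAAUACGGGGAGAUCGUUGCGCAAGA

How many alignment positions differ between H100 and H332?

Mismatches occur at site 1 (C↔A), site 8 (U↔C), site 9 (A↔G), site 10 (U↔G), site 20 (C↔U), site 24 (U↔C), site 26 (C↔A).
That gives 7 mismatches out of 28 aligned sites, so the Hamming distance is 7.

7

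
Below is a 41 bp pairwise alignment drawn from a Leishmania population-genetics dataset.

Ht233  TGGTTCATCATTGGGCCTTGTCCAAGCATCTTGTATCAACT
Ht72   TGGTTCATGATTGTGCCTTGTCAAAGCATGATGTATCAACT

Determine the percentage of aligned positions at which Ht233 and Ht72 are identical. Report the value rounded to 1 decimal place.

87.8%

The sequences differ at positions 9 (C/G), 14 (G/T), 23 (C/A), 30 (C/G), 31 (T/A).
36 of the 41 sites match, so the percent identity is 36/41 × 100 = 87.8%.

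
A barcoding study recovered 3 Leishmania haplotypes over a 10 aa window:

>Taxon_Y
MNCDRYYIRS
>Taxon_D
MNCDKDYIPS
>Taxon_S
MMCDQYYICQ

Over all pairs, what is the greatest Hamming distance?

Pairwise Hamming distances:
  Taxon_Y vs Taxon_D: 3
  Taxon_Y vs Taxon_S: 4
  Taxon_D vs Taxon_S: 5
The largest is 5, between Taxon_D and Taxon_S.

5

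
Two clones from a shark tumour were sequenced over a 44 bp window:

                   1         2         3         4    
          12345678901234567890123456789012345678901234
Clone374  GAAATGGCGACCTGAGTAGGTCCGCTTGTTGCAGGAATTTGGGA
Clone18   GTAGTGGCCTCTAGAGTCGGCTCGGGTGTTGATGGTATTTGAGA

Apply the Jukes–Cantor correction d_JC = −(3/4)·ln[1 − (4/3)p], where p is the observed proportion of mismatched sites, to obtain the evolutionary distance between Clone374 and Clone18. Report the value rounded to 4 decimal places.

Mismatches occur at site 2 (A/T), site 4 (A/G), site 9 (G/C), site 10 (A/T), site 12 (C/T), site 13 (T/A), site 18 (A/C), site 21 (T/C), site 22 (C/T), site 25 (C/G), site 26 (T/G), site 32 (C/A), site 33 (A/T), site 36 (A/T), site 42 (G/A).
p = 15/44 = 0.340909.
d = −0.75 · ln(1 − (4/3)·0.340909) = −0.75 · ln(0.545455) = −0.75 · (-0.606135) = 0.4546.

0.4546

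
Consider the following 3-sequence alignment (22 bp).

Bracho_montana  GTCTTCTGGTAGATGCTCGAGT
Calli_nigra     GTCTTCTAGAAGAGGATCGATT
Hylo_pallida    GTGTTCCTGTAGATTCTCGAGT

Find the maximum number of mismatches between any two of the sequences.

Pairwise Hamming distances:
  Bracho_montana vs Calli_nigra: 5
  Bracho_montana vs Hylo_pallida: 4
  Calli_nigra vs Hylo_pallida: 8
The largest is 8, between Calli_nigra and Hylo_pallida.

8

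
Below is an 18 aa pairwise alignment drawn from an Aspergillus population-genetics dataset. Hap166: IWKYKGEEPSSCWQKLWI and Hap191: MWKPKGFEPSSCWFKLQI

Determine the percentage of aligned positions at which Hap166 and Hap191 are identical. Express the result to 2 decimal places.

72.22%

Mismatches occur at site 1 (I↔M), site 4 (Y↔P), site 7 (E↔F), site 14 (Q↔F), site 17 (W↔Q).
13 of the 18 sites match, so the percent identity is 13/18 × 100 = 72.22%.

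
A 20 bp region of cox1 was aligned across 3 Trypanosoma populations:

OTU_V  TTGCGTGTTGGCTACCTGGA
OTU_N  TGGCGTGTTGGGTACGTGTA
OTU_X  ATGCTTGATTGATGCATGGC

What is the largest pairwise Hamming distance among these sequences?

Pairwise Hamming distances:
  OTU_V vs OTU_N: 4
  OTU_V vs OTU_X: 8
  OTU_N vs OTU_X: 10
The largest is 10, between OTU_N and OTU_X.

10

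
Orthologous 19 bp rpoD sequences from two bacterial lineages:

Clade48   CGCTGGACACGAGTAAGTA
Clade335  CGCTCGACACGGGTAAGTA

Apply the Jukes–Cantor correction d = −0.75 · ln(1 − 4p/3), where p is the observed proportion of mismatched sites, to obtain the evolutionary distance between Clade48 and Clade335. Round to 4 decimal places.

0.1134

Mismatches occur at site 5 (G↔C), site 12 (A↔G).
p = 2/19 = 0.105263.
d = −0.75 · ln(1 − (4/3)·0.105263) = −0.75 · ln(0.859649) = −0.75 · (-0.151231) = 0.1134.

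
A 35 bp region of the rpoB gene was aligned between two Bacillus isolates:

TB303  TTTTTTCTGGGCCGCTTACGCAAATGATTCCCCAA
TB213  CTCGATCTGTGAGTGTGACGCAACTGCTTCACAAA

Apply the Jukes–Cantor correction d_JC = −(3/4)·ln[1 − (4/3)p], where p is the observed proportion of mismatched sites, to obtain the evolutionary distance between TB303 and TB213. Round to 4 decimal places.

0.5716

Differing sites — 1:T/C; 3:T/C; 4:T/G; 5:T/A; 10:G/T; 12:C/A; 13:C/G; 14:G/T; 15:C/G; 17:T/G; 24:A/C; 27:A/C; 31:C/A; 33:C/A.
p = 14/35 = 0.400000.
d = −0.75 · ln(1 − (4/3)·0.400000) = −0.75 · ln(0.466667) = −0.75 · (-0.762139) = 0.5716.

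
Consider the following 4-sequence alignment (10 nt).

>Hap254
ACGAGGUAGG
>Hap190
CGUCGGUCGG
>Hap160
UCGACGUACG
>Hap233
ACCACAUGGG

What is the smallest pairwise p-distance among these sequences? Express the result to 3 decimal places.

0.300

Pairwise Hamming distances:
  Hap254 vs Hap190: 5
  Hap254 vs Hap160: 3
  Hap254 vs Hap233: 4
  Hap190 vs Hap160: 7
  Hap190 vs Hap233: 7
  Hap160 vs Hap233: 5
The smallest is 3 mismatches, between Hap254 and Hap160; p = 3/10 = 0.300.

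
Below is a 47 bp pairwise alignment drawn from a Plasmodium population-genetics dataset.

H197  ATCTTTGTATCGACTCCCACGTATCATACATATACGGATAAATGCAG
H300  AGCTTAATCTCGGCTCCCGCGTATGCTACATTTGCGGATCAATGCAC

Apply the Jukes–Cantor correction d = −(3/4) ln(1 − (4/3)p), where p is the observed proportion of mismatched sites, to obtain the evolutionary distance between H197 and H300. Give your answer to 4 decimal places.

0.3121

Differing sites — 2:T/G; 6:T/A; 7:G/A; 9:A/C; 13:A/G; 19:A/G; 25:C/G; 26:A/C; 32:A/T; 34:A/G; 40:A/C; 47:G/C.
p = 12/47 = 0.255319.
d = −0.75 · ln(1 − (4/3)·0.255319) = −0.75 · ln(0.659575) = −0.75 · (-0.416160) = 0.3121.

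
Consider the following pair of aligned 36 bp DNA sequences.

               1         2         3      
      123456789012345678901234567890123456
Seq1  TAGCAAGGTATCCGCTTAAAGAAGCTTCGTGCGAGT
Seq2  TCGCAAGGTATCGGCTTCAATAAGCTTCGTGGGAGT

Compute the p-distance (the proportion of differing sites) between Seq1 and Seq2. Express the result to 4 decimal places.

Mismatches occur at site 2 (A/C), site 13 (C/G), site 18 (A/C), site 21 (G/T), site 32 (C/G).
There are 5 differences over 36 sites, so p = 5/36 = 0.1389.

0.1389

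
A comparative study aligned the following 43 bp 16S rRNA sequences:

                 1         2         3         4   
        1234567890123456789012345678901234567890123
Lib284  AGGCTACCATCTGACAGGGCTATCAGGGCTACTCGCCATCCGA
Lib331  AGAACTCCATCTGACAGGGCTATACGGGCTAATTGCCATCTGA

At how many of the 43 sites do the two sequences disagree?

Differing sites — 3:G/A; 4:C/A; 5:T/C; 6:A/T; 24:C/A; 25:A/C; 32:C/A; 34:C/T; 41:C/T.
That gives 9 mismatches out of 43 aligned sites, so the Hamming distance is 9.

9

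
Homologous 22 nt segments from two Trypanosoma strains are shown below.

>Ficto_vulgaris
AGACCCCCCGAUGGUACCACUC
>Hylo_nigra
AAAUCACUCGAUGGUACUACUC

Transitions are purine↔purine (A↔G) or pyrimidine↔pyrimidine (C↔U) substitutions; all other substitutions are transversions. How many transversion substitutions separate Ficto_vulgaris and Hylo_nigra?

1

Mismatches occur at site 2 (G/A, transition), site 4 (C/U, transition), site 6 (C/A, transversion), site 8 (C/U, transition), site 18 (C/U, transition).
Of the 5 differences, 4 transitions and 1 transversion, so the answer is 1.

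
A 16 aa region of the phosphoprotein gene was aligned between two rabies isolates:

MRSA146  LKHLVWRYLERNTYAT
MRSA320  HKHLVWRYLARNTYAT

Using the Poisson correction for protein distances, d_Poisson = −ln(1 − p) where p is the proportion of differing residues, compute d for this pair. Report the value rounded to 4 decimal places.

0.1335

Differing sites — 1:L/H; 10:E/A.
p = 2/16 = 0.125000.
d = −ln(1 − 0.125000) = −ln(0.875000) = 0.1335.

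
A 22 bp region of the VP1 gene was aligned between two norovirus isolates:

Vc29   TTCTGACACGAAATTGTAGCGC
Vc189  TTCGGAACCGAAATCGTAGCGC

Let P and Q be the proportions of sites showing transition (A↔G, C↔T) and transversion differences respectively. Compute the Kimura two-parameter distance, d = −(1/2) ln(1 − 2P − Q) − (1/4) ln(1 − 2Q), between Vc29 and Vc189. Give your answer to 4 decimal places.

0.2085

Differing sites — 4:T/G (Tv); 7:C/A (Tv); 8:A/C (Tv); 15:T/C (Ti).
Of the 4 differences, 1 transition and 3 transversions over 22 sites: P = 1/22 = 0.045455, Q = 3/22 = 0.136364.
d = −0.5·ln(0.772726) − 0.25·ln(0.727272) = −0.5·(-0.257831) − 0.25·(-0.318455) = 0.2085.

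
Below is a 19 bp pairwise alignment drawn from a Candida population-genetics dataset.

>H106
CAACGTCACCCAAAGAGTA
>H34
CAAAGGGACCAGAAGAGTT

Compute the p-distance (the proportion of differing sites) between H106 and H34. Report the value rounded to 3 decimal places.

0.316

The sequences differ at positions 4 (C/A), 6 (T/G), 7 (C/G), 11 (C/A), 12 (A/G), 19 (A/T).
There are 6 differences over 19 sites, so p = 6/19 = 0.316.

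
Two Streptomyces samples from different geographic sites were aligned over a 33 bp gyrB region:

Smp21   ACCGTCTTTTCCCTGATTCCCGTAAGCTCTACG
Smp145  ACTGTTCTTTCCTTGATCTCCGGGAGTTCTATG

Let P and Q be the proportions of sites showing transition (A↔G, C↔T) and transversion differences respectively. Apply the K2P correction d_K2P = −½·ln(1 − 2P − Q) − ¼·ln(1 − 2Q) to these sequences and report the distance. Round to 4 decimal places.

0.4444

Mismatches occur at site 3 (C→T, transition), site 6 (C→T, transition), site 7 (T→C, transition), site 13 (C→T, transition), site 18 (T→C, transition), site 19 (C→T, transition), site 23 (T→G, transversion), site 24 (A→G, transition), site 27 (C→T, transition), site 32 (C→T, transition).
Of the 10 differences, 9 transitions and 1 transversion over 33 sites: P = 9/33 = 0.272727, Q = 1/33 = 0.030303.
d = −0.5·ln(0.424243) − 0.25·ln(0.939394) = −0.5·(-0.857449) − 0.25·(-0.062520) = 0.4444.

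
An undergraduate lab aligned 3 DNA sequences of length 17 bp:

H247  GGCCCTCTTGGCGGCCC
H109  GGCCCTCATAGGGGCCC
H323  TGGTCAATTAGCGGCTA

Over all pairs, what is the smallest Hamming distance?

3

Pairwise Hamming distances:
  H247 vs H109: 3
  H247 vs H323: 8
  H109 vs H323: 9
The smallest is 3, between H247 and H109.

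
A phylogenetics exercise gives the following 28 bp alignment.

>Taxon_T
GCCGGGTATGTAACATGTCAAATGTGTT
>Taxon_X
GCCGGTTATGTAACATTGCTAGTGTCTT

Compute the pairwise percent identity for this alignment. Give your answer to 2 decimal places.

The sequences differ at positions 6 (G/T), 17 (G/T), 18 (T/G), 20 (A/T), 22 (A/G), 26 (G/C).
22 of the 28 sites match, so the percent identity is 22/28 × 100 = 78.57%.

78.57%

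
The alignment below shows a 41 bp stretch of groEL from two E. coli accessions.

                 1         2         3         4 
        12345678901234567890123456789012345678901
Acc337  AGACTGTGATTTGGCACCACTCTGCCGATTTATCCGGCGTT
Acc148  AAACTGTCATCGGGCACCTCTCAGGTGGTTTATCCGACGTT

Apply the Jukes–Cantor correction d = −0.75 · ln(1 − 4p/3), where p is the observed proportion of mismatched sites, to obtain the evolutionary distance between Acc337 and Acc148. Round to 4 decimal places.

0.2950

Differing sites — 2:G/A; 8:G/C; 11:T/C; 12:T/G; 19:A/T; 23:T/A; 25:C/G; 26:C/T; 28:A/G; 37:G/A.
p = 10/41 = 0.243902.
d = −0.75 · ln(1 − (4/3)·0.243902) = −0.75 · ln(0.674797) = −0.75 · (-0.393343) = 0.2950.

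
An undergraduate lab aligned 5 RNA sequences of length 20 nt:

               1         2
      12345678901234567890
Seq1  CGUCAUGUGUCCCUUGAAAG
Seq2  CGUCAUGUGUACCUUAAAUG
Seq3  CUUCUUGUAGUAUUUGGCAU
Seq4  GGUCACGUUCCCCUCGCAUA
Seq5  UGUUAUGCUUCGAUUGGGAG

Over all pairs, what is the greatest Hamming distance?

14

Pairwise Hamming distances:
  Seq1 vs Seq2: 3
  Seq1 vs Seq3: 10
  Seq1 vs Seq4: 8
  Seq1 vs Seq5: 8
  Seq2 vs Seq3: 12
  Seq2 vs Seq4: 9
  Seq2 vs Seq5: 11
  Seq3 vs Seq4: 14
  Seq3 vs Seq5: 12
  Seq4 vs Seq5: 12
The largest is 14, between Seq3 and Seq4.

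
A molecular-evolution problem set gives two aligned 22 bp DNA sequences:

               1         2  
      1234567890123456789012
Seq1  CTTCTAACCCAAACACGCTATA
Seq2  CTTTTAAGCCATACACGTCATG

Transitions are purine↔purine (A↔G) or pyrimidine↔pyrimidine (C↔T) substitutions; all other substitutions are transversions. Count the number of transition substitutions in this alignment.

4

The sequences differ at positions 4 (C/T, transition), 8 (C/G, transversion), 12 (A/T, transversion), 18 (C/T, transition), 19 (T/C, transition), 22 (A/G, transition).
Of the 6 differences, 4 transitions and 2 transversions, so the answer is 4.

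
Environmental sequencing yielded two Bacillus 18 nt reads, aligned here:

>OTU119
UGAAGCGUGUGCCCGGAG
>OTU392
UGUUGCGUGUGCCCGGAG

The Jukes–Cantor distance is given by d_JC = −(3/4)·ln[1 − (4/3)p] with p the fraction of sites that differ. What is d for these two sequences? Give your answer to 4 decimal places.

The sequences differ at positions 3 (A/U), 4 (A/U).
p = 2/18 = 0.111111.
d = −0.75 · ln(1 − (4/3)·0.111111) = −0.75 · ln(0.851852) = −0.75 · (-0.160342) = 0.1203.

0.1203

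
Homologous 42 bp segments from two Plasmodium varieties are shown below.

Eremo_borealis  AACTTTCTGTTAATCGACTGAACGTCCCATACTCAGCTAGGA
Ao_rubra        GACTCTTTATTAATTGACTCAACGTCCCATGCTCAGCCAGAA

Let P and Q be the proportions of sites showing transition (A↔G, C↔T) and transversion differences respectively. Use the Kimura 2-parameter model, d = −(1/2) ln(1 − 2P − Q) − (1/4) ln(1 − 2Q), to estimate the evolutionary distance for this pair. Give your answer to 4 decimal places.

0.2716

Differing sites — 1:A/G (Ti); 5:T/C (Ti); 7:C/T (Ti); 9:G/A (Ti); 15:C/T (Ti); 20:G/C (Tv); 31:A/G (Ti); 38:T/C (Ti); 41:G/A (Ti).
Of the 9 differences, 8 transitions and 1 transversion over 42 sites: P = 8/42 = 0.190476, Q = 1/42 = 0.023810.
d = −0.5·ln(0.595238) − 0.25·ln(0.952380) = −0.5·(-0.518794) − 0.25·(-0.048791) = 0.2716.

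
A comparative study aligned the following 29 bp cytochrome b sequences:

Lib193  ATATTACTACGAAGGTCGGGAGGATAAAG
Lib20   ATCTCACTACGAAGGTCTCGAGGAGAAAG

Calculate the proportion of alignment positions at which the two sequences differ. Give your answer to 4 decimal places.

The sequences differ at positions 3 (A/C), 5 (T/C), 18 (G/T), 19 (G/C), 25 (T/G).
There are 5 differences over 29 sites, so p = 5/29 = 0.1724.

0.1724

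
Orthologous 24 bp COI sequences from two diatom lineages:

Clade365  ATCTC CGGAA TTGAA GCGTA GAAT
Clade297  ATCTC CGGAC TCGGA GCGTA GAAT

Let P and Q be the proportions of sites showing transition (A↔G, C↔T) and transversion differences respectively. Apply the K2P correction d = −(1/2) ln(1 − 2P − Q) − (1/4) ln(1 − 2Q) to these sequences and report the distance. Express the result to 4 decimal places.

Differing sites — 10:A/C (Tv); 12:T/C (Ti); 14:A/G (Ti).
Of the 3 differences, 2 transitions and 1 transversion over 24 sites: P = 2/24 = 0.083333, Q = 1/24 = 0.041667.
d = −0.5·ln(0.791667) − 0.25·ln(0.916666) = −0.5·(-0.233614) − 0.25·(-0.087012) = 0.1386.

0.1386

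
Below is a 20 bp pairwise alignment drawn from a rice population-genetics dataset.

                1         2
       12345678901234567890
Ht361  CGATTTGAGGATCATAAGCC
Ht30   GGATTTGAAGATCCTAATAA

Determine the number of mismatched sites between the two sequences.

Differing sites — 1:C/G; 9:G/A; 14:A/C; 18:G/T; 19:C/A; 20:C/A.
That gives 6 mismatches out of 20 aligned sites, so the Hamming distance is 6.

6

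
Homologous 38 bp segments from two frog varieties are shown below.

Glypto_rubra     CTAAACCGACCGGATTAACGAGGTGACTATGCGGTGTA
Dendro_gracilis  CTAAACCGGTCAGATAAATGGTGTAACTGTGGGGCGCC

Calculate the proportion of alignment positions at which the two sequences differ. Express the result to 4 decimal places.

0.3421

The sequences differ at positions 9 (A/G), 10 (C/T), 12 (G/A), 16 (T/A), 19 (C/T), 21 (A/G), 22 (G/T), 25 (G/A), 29 (A/G), 32 (C/G), 35 (T/C), 37 (T/C), 38 (A/C).
There are 13 differences over 38 sites, so p = 13/38 = 0.3421.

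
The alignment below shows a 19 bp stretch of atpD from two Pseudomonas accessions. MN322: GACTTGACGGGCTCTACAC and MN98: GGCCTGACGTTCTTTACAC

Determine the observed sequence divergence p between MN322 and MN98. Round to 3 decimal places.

0.263

The sequences differ at positions 2 (A/G), 4 (T/C), 10 (G/T), 11 (G/T), 14 (C/T).
There are 5 differences over 19 sites, so p = 5/19 = 0.263.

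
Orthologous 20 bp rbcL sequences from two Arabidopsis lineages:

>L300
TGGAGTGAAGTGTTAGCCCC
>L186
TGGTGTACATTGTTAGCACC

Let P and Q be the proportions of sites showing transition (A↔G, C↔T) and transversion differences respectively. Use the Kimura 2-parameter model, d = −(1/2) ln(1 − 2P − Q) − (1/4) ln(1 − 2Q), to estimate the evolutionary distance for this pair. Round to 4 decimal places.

0.3060

Mismatches occur at site 4 (A↔T, transversion), site 7 (G↔A, transition), site 8 (A↔C, transversion), site 10 (G↔T, transversion), site 18 (C↔A, transversion).
Of the 5 differences, 1 transition and 4 transversions over 20 sites: P = 1/20 = 0.050000, Q = 4/20 = 0.200000.
d = −0.5·ln(0.700000) − 0.25·ln(0.600000) = −0.5·(-0.356675) − 0.25·(-0.510826) = 0.3060.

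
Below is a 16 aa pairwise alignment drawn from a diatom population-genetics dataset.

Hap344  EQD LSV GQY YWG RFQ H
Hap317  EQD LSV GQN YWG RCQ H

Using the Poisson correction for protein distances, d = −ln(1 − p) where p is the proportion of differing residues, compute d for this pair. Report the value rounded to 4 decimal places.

The sequences differ at positions 9 (Y/N), 14 (F/C).
p = 2/16 = 0.125000.
d = −ln(1 − 0.125000) = −ln(0.875000) = 0.1335.

0.1335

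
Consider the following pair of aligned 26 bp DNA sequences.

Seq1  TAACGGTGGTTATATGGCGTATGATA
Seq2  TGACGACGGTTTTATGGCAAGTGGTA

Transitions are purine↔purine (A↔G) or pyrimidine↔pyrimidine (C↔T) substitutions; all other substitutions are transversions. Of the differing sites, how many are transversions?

2

Mismatches occur at site 2 (A→G, transition), site 6 (G→A, transition), site 7 (T→C, transition), site 12 (A→T, transversion), site 19 (G→A, transition), site 20 (T→A, transversion), site 21 (A→G, transition), site 24 (A→G, transition).
Of the 8 differences, 6 transitions and 2 transversions, so the answer is 2.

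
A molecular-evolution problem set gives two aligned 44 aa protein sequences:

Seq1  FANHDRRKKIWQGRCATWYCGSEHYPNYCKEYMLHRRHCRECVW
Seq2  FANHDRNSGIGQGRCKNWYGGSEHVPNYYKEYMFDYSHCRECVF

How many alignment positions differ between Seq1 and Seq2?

14

The sequences differ at positions 7 (R/N), 8 (K/S), 9 (K/G), 11 (W/G), 16 (A/K), 17 (T/N), 20 (C/G), 25 (Y/V), 29 (C/Y), 34 (L/F), 35 (H/D), 36 (R/Y), 37 (R/S), 44 (W/F).
That gives 14 mismatches out of 44 aligned sites, so the Hamming distance is 14.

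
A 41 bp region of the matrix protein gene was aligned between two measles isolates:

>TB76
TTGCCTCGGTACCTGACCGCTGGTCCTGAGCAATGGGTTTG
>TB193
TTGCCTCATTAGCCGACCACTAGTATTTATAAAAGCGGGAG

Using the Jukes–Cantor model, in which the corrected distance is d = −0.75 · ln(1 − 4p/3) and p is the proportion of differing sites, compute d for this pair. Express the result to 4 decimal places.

The sequences differ at positions 8 (G/A), 9 (G/T), 12 (C/G), 14 (T/C), 19 (G/A), 22 (G/A), 25 (C/A), 26 (C/T), 28 (G/T), 30 (G/T), 31 (C/A), 34 (T/A), 36 (G/C), 38 (T/G), 39 (T/G), 40 (T/A).
p = 16/41 = 0.390244.
d = −0.75 · ln(1 − (4/3)·0.390244) = −0.75 · ln(0.479675) = −0.75 · (-0.734646) = 0.5510.

0.5510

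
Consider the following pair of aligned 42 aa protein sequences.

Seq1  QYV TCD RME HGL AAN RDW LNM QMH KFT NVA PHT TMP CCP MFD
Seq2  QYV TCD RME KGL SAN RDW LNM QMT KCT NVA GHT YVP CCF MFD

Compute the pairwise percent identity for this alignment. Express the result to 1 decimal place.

Mismatches occur at site 10 (H↔K), site 13 (A↔S), site 24 (H↔T), site 26 (F↔C), site 31 (P↔G), site 34 (T↔Y), site 35 (M↔V), site 39 (P↔F).
34 of the 42 sites match, so the percent identity is 34/42 × 100 = 81.0%.

81.0%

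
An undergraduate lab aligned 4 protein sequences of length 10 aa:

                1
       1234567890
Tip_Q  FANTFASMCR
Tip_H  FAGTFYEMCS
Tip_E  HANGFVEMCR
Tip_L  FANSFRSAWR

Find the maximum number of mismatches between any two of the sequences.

7

Pairwise Hamming distances:
  Tip_Q vs Tip_H: 4
  Tip_Q vs Tip_E: 4
  Tip_Q vs Tip_L: 4
  Tip_H vs Tip_E: 5
  Tip_H vs Tip_L: 7
  Tip_E vs Tip_L: 6
The largest is 7, between Tip_H and Tip_L.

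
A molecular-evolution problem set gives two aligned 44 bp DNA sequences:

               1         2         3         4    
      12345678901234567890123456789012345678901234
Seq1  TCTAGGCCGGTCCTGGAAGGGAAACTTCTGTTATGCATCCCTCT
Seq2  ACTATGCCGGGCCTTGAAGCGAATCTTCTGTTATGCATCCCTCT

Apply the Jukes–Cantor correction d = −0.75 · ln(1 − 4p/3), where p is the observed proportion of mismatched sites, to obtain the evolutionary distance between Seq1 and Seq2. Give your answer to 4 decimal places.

Differing sites — 1:T/A; 5:G/T; 11:T/G; 15:G/T; 20:G/C; 24:A/T.
p = 6/44 = 0.136364.
d = −0.75 · ln(1 − (4/3)·0.136364) = −0.75 · ln(0.818181) = −0.75 · (-0.200672) = 0.1505.

0.1505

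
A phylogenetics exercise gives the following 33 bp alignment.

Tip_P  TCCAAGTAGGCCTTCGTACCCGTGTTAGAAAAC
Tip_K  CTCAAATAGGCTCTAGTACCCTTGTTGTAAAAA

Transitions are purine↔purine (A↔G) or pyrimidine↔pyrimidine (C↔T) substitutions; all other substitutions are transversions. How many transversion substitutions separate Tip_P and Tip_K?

4

Differing sites — 1:T/C (Ti); 2:C/T (Ti); 6:G/A (Ti); 12:C/T (Ti); 13:T/C (Ti); 15:C/A (Tv); 22:G/T (Tv); 27:A/G (Ti); 28:G/T (Tv); 33:C/A (Tv).
Of the 10 differences, 6 transitions and 4 transversions, so the answer is 4.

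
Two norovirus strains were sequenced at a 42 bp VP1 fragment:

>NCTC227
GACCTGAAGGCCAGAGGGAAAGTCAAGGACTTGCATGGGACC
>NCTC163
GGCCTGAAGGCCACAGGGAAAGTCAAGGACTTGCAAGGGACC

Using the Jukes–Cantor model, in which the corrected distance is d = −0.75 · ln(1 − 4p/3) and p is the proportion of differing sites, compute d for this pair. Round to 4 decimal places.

0.0751

Differing sites — 2:A/G; 14:G/C; 36:T/A.
p = 3/42 = 0.071429.
d = −0.75 · ln(1 − (4/3)·0.071429) = −0.75 · ln(0.904761) = −0.75 · (-0.100084) = 0.0751.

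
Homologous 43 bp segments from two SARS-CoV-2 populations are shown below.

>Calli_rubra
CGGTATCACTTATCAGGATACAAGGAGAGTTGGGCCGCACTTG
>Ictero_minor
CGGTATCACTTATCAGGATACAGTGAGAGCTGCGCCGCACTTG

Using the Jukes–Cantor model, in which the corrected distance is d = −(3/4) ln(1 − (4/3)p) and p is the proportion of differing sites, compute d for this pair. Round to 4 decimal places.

Mismatches occur at site 23 (A/G), site 24 (G/T), site 30 (T/C), site 33 (G/C).
p = 4/43 = 0.093023.
d = −0.75 · ln(1 − (4/3)·0.093023) = −0.75 · ln(0.875969) = −0.75 · (-0.132425) = 0.0993.

0.0993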